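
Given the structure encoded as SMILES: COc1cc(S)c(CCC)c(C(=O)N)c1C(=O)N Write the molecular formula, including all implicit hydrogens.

C12H16N2O3S

Walk through each heavy atom and fill implicit hydrogens from standard valence (C 4, N 3, O 2, S 2, halogen 1); for lowercase aromatic atoms, an aromatic c carries 1 H when it has two neighbours and 0 H with three, and aromatic n carries 0 H:
  atom 1: C, bond orders sum to 1 (valence 4) → 3 H
  atom 2: O, bond orders sum to 2 (valence 2) → 0 H
  atom 3: aromatic c, 3 neighbours → 0 H
  atom 4: aromatic c, 2 neighbours → 1 H
  atom 5: aromatic c, 3 neighbours → 0 H
  atom 6: S, bond orders sum to 1 (valence 2) → 1 H
  atom 7: aromatic c, 3 neighbours → 0 H
  atom 8: C, bond orders sum to 2 (valence 4) → 2 H
  atom 9: C, bond orders sum to 2 (valence 4) → 2 H
  atom 10: C, bond orders sum to 1 (valence 4) → 3 H
  atom 11: aromatic c, 3 neighbours → 0 H
  atom 12: C, bond orders sum to 4 (valence 4) → 0 H
  atom 13: O, bond orders sum to 2 (valence 2) → 0 H
  atom 14: N, bond orders sum to 1 (valence 3) → 2 H
  atom 15: aromatic c, 3 neighbours → 0 H
  atom 16: C, bond orders sum to 4 (valence 4) → 0 H
  atom 17: O, bond orders sum to 2 (valence 2) → 0 H
  atom 18: N, bond orders sum to 1 (valence 3) → 2 H
Totals → C:12, H:16, N:2, O:3, S:1.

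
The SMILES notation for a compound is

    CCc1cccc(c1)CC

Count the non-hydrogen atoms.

10

Every atom symbol written in the SMILES (organic subset) is one heavy atom; implicit H are not written.
Heavy atoms by element → C:10.
Total: 10.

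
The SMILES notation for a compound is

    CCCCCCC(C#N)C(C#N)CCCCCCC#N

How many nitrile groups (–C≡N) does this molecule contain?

3

The nitrile motif appears at heavy-atom positions 8, 11, 19 in the SMILES.
Nitrile count: 3.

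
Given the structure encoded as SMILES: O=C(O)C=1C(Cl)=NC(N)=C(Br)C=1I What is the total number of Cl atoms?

1

Scan the SMILES for Cl atoms (remember two-letter symbols like Cl and Br are single atoms).
Chlorine count: 1.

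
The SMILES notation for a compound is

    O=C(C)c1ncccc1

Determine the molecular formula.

Walk through each heavy atom and fill implicit hydrogens from standard valence (C 4, N 3, O 2, S 2, halogen 1); for lowercase aromatic atoms, an aromatic c carries 1 H when it has two neighbours and 0 H with three, and aromatic n carries 0 H:
  atom 1: O, bond orders sum to 2 (valence 2) → 0 H
  atom 2: C, bond orders sum to 4 (valence 4) → 0 H
  atom 3: C, bond orders sum to 1 (valence 4) → 3 H
  atom 4: aromatic c, 3 neighbours → 0 H
  atom 5: aromatic n, 2 neighbours → 0 H
  atom 6: aromatic c, 2 neighbours → 1 H
  atom 7: aromatic c, 2 neighbours → 1 H
  atom 8: aromatic c, 2 neighbours → 1 H
  atom 9: aromatic c, 2 neighbours → 1 H
Totals → C:7, H:7, N:1, O:1.
In Hill order: C7H7NO.

C7H7NO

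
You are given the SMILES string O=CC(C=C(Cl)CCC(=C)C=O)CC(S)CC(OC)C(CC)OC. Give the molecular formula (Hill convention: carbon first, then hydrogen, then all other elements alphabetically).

C18H29ClO4S

Walk through each heavy atom and fill implicit hydrogens from standard valence (C 4, N 3, O 2, S 2, halogen 1):
  atom 1: O, bond orders sum to 2 (valence 2) → 0 H
  atom 2: C, bond orders sum to 3 (valence 4) → 1 H
  atom 3: C, bond orders sum to 3 (valence 4) → 1 H
  atom 4: C, bond orders sum to 3 (valence 4) → 1 H
  atom 5: C, bond orders sum to 4 (valence 4) → 0 H
  atom 6: Cl (halogen, monovalent) → 0 H
  atom 7: C, bond orders sum to 2 (valence 4) → 2 H
  atom 8: C, bond orders sum to 2 (valence 4) → 2 H
  atom 9: C, bond orders sum to 4 (valence 4) → 0 H
  atom 10: C, bond orders sum to 2 (valence 4) → 2 H
  atom 11: C, bond orders sum to 3 (valence 4) → 1 H
  atom 12: O, bond orders sum to 2 (valence 2) → 0 H
  atom 13: C, bond orders sum to 2 (valence 4) → 2 H
  atom 14: C, bond orders sum to 3 (valence 4) → 1 H
  atom 15: S, bond orders sum to 1 (valence 2) → 1 H
  atom 16: C, bond orders sum to 2 (valence 4) → 2 H
  atom 17: C, bond orders sum to 3 (valence 4) → 1 H
  atom 18: O, bond orders sum to 2 (valence 2) → 0 H
  atom 19: C, bond orders sum to 1 (valence 4) → 3 H
  atom 20: C, bond orders sum to 3 (valence 4) → 1 H
  atom 21: C, bond orders sum to 2 (valence 4) → 2 H
  atom 22: C, bond orders sum to 1 (valence 4) → 3 H
  atom 23: O, bond orders sum to 2 (valence 2) → 0 H
  atom 24: C, bond orders sum to 1 (valence 4) → 3 H
Totals → C:18, H:29, Cl:1, O:4, S:1.
In Hill order: C18H29ClO4S.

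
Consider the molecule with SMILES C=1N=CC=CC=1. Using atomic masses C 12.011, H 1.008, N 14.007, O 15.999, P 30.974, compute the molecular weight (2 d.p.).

First, the molecular formula is C5H5N (counting implicit H from valence).
  C: 5 × 12.011 = 60.055
  H: 5 × 1.008 = 5.040
  N: 1 × 14.007 = 14.007
Sum: 5×12.011 + 5×1.008 + 1×14.007 = 79.102 → 79.10 g/mol.

79.10 g/mol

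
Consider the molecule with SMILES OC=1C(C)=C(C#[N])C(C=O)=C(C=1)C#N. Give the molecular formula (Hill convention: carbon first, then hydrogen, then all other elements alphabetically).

C10H6N2O2

Walk through each heavy atom and fill implicit hydrogens from standard valence (C 4, N 3, O 2, S 2, halogen 1):
  atom 1: O, bond orders sum to 1 (valence 2) → 1 H
  atom 2: C, bond orders sum to 4 (valence 4) → 0 H
  atom 3: C, bond orders sum to 4 (valence 4) → 0 H
  atom 4: C, bond orders sum to 1 (valence 4) → 3 H
  atom 5: C, bond orders sum to 4 (valence 4) → 0 H
  atom 6: C, bond orders sum to 4 (valence 4) → 0 H
  atom 7: N with explicit H count 0
  atom 8: C, bond orders sum to 4 (valence 4) → 0 H
  atom 9: C, bond orders sum to 3 (valence 4) → 1 H
  atom 10: O, bond orders sum to 2 (valence 2) → 0 H
  atom 11: C, bond orders sum to 4 (valence 4) → 0 H
  atom 12: C, bond orders sum to 3 (valence 4) → 1 H
  atom 13: C, bond orders sum to 4 (valence 4) → 0 H
  atom 14: N, bond orders sum to 3 (valence 3) → 0 H
Totals → C:10, H:6, N:2, O:2.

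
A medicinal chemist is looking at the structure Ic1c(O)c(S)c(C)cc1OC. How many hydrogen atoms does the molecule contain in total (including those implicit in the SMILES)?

9

Walk through each heavy atom and fill implicit hydrogens from standard valence (C 4, N 3, O 2, S 2, halogen 1); for lowercase aromatic atoms, an aromatic c carries 1 H when it has two neighbours and 0 H with three, and aromatic n carries 0 H:
  atom 1: I (halogen, monovalent) → 0 H
  atom 2: aromatic c, 3 neighbours → 0 H
  atom 3: aromatic c, 3 neighbours → 0 H
  atom 4: O, bond orders sum to 1 (valence 2) → 1 H
  atom 5: aromatic c, 3 neighbours → 0 H
  atom 6: S, bond orders sum to 1 (valence 2) → 1 H
  atom 7: aromatic c, 3 neighbours → 0 H
  atom 8: C, bond orders sum to 1 (valence 4) → 3 H
  atom 9: aromatic c, 2 neighbours → 1 H
  atom 10: aromatic c, 3 neighbours → 0 H
  atom 11: O, bond orders sum to 2 (valence 2) → 0 H
  atom 12: C, bond orders sum to 1 (valence 4) → 3 H
Total hydrogens: 9.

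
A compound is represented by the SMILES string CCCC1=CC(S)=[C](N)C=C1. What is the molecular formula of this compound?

Walk through each heavy atom and fill implicit hydrogens from standard valence (C 4, N 3, O 2, S 2, halogen 1):
  atom 1: C, bond orders sum to 1 (valence 4) → 3 H
  atom 2: C, bond orders sum to 2 (valence 4) → 2 H
  atom 3: C, bond orders sum to 2 (valence 4) → 2 H
  atom 4: C, bond orders sum to 4 (valence 4) → 0 H
  atom 5: C, bond orders sum to 3 (valence 4) → 1 H
  atom 6: C, bond orders sum to 4 (valence 4) → 0 H
  atom 7: S, bond orders sum to 1 (valence 2) → 1 H
  atom 8: C with explicit H count 0
  atom 9: N, bond orders sum to 1 (valence 3) → 2 H
  atom 10: C, bond orders sum to 3 (valence 4) → 1 H
  atom 11: C, bond orders sum to 3 (valence 4) → 1 H
Totals → C:9, H:13, N:1, S:1.

C9H13NS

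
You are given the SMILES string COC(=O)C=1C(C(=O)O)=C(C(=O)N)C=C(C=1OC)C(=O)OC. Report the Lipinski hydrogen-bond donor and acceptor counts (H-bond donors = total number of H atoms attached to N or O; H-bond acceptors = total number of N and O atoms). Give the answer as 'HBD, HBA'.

Donors: find every N or O and count the H atoms it carries.
  atom 2 (O): bond orders sum to 2 → 0 H
  atom 4 (O): bond orders sum to 2 → 0 H
  atom 8 (O): bond orders sum to 2 → 0 H
  atom 9 (O): bond orders sum to 1 → 1 H
  atom 12 (O): bond orders sum to 2 → 0 H
  atom 13 (N): bond orders sum to 1 → 2 H
  atom 17 (O): bond orders sum to 2 → 0 H
  atom 20 (O): bond orders sum to 2 → 0 H
  atom 21 (O): bond orders sum to 2 → 0 H
Lipinski HBD = 3.
Acceptors: N atoms = 1, O atoms = 8 → HBA = 9.

3, 9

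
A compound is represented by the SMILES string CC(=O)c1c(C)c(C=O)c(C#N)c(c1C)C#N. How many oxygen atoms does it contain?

Scan the SMILES for O atoms (remember two-letter symbols like Cl and Br are single atoms).
Oxygen count: 2.

2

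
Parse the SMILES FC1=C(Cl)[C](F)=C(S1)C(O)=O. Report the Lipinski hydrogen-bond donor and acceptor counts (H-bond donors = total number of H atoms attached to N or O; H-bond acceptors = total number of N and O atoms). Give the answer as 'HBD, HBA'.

1, 2

Donors: find every N or O and count the H atoms it carries.
  atom 10 (O): bond orders sum to 1 → 1 H
  atom 11 (O): bond orders sum to 2 → 0 H
Lipinski HBD = 1.
Acceptors: N atoms = 0, O atoms = 2 → HBA = 2.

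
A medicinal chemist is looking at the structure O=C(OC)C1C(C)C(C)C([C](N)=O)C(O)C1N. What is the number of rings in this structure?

In SMILES, each pair of matching ring-closure digits denotes one ring-closing bond; the number of such bonds equals the number of independent rings.
Ring-closure bonds here: 1.

1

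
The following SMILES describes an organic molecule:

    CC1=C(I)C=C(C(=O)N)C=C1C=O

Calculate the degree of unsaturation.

6

Degree of unsaturation = (number of rings) + (number of π bonds).
Ring closures in the SMILES: 1.
π bonds: 5 double bonds (each 1 DoU) → 5 DoU from unsaturation.
Total DoU = 1 + 5 = 6.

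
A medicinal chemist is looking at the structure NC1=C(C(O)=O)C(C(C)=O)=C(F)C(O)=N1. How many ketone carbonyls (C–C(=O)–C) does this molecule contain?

The ketone motif appears at heavy-atom position 8 in the SMILES.
Other groups present: 1 carboxylic acid, 1 hydroxyl, 1 primary amine.
Ketone count: 1.

1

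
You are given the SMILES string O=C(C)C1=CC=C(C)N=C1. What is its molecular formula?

Walk through each heavy atom and fill implicit hydrogens from standard valence (C 4, N 3, O 2, S 2, halogen 1):
  atom 1: O, bond orders sum to 2 (valence 2) → 0 H
  atom 2: C, bond orders sum to 4 (valence 4) → 0 H
  atom 3: C, bond orders sum to 1 (valence 4) → 3 H
  atom 4: C, bond orders sum to 4 (valence 4) → 0 H
  atom 5: C, bond orders sum to 3 (valence 4) → 1 H
  atom 6: C, bond orders sum to 3 (valence 4) → 1 H
  atom 7: C, bond orders sum to 4 (valence 4) → 0 H
  atom 8: C, bond orders sum to 1 (valence 4) → 3 H
  atom 9: N, bond orders sum to 3 (valence 3) → 0 H
  atom 10: C, bond orders sum to 3 (valence 4) → 1 H
Totals → C:8, H:9, N:1, O:1.
In Hill order: C8H9NO.

C8H9NO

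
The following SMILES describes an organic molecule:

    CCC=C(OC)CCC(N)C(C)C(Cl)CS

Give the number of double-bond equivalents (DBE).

1

Molecular formula: C12H24ClNOS.
DoU = (2C + 2 + N − H − X) / 2, where X is the halogen count and O/S are ignored.
    = (2·12 + 2 + 1 − 24 − 1) / 2 = 2 / 2 = 1.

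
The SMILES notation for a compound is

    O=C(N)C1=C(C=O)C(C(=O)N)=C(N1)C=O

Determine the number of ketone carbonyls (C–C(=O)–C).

0

Scan the SMILES for the ketone motif — none present.
Groups that are present: 2 aldehyde, 2 amide.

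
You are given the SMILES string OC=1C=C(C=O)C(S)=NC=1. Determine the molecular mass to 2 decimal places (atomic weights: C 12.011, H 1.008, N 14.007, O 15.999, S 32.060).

First, the molecular formula is C6H5NO2S (counting implicit H from valence).
  C: 6 × 12.011 = 72.066
  H: 5 × 1.008 = 5.040
  N: 1 × 14.007 = 14.007
  O: 2 × 15.999 = 31.998
  S: 1 × 32.060 = 32.060
Sum: 6×12.011 + 5×1.008 + 1×14.007 + 2×15.999 + 1×32.060 = 155.171 → 155.17 g/mol.

155.17 g/mol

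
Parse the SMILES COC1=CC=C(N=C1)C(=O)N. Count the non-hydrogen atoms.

Every atom symbol written in the SMILES (organic subset) is one heavy atom; implicit H are not written.
Heavy atoms by element → C:7, N:2, O:2.
Total: 11.

11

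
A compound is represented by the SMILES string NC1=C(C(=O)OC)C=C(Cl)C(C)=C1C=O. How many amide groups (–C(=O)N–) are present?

0

Scan the SMILES for the amide motif — none present.
Groups that are present: 1 aldehyde, 1 ester, 1 primary amine.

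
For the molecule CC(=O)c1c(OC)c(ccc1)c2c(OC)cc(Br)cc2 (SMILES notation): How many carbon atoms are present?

16

Count every carbon token in the SMILES (each C, including those in ring-closure positions and inside branches).
Carbon count: 16.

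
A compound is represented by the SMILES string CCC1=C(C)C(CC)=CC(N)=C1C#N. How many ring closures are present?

In SMILES, each pair of matching ring-closure digits denotes one ring-closing bond; the number of such bonds equals the number of independent rings.
Ring-closure bonds here: 1.

1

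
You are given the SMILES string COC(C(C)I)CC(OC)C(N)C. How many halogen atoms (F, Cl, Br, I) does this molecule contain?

1

Halogen atoms appear at heavy-atom position 6 (1×I).
Other groups present: 2 ether, 1 primary amine.
Halogen count: 1.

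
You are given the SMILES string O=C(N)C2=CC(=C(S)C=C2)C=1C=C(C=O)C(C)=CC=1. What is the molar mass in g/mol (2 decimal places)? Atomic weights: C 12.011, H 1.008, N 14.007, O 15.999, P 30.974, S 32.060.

First, the molecular formula is C15H13NO2S (counting implicit H from valence).
  C: 15 × 12.011 = 180.165
  H: 13 × 1.008 = 13.104
  N: 1 × 14.007 = 14.007
  O: 2 × 15.999 = 31.998
  S: 1 × 32.060 = 32.060
Sum: 15×12.011 + 13×1.008 + 1×14.007 + 2×15.999 + 1×32.060 = 271.334 → 271.33 g/mol.

271.33 g/mol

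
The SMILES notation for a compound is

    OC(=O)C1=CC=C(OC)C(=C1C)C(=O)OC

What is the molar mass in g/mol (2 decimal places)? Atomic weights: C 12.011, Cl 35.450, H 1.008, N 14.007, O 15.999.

First, the molecular formula is C11H12O5 (counting implicit H from valence).
  C: 11 × 12.011 = 132.121
  H: 12 × 1.008 = 12.096
  O: 5 × 15.999 = 79.995
Sum: 11×12.011 + 12×1.008 + 5×15.999 = 224.212 → 224.21 g/mol.

224.21 g/mol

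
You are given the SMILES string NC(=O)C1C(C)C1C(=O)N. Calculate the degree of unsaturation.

3

Molecular formula: C6H10N2O2.
DoU = (2C + 2 + N − H − X) / 2, where X is the halogen count and O/S are ignored.
    = (2·6 + 2 + 2 − 10 − 0) / 2 = 6 / 2 = 3.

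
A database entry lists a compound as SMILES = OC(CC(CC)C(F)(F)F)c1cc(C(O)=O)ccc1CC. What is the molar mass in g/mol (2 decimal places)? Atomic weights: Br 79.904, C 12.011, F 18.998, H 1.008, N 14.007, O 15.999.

304.31 g/mol

First, the molecular formula is C15H19F3O3 (counting implicit H from valence).
  C: 15 × 12.011 = 180.165
  F: 3 × 18.998 = 56.994
  H: 19 × 1.008 = 19.152
  O: 3 × 15.999 = 47.997
Sum: 15×12.011 + 3×18.998 + 19×1.008 + 3×15.999 = 304.308 → 304.31 g/mol.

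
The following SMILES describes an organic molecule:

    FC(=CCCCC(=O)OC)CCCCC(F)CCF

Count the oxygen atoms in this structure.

2

Scan the SMILES for O atoms (remember two-letter symbols like Cl and Br are single atoms).
Oxygen count: 2.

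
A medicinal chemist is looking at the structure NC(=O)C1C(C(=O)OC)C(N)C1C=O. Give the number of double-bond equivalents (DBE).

4

Molecular formula: C8H12N2O4.
DoU = (2C + 2 + N − H − X) / 2, where X is the halogen count and O/S are ignored.
    = (2·8 + 2 + 2 − 12 − 0) / 2 = 8 / 2 = 4.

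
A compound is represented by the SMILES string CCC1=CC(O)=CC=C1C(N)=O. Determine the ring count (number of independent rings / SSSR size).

In SMILES, each pair of matching ring-closure digits denotes one ring-closing bond; the number of such bonds equals the number of independent rings.
Ring-closure bonds here: 1.

1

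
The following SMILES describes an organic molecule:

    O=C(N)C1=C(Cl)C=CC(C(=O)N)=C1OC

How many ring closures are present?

1

In SMILES, each pair of matching ring-closure digits denotes one ring-closing bond; the number of such bonds equals the number of independent rings.
Ring-closure bonds here: 1.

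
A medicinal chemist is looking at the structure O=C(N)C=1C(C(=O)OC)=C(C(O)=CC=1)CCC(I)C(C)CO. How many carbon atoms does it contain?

Count every carbon token in the SMILES (each C, including those in ring-closure positions and inside branches).
Carbon count: 15.

15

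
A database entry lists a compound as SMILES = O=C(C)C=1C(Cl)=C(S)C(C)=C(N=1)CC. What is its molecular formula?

Walk through each heavy atom and fill implicit hydrogens from standard valence (C 4, N 3, O 2, S 2, halogen 1):
  atom 1: O, bond orders sum to 2 (valence 2) → 0 H
  atom 2: C, bond orders sum to 4 (valence 4) → 0 H
  atom 3: C, bond orders sum to 1 (valence 4) → 3 H
  atom 4: C, bond orders sum to 4 (valence 4) → 0 H
  atom 5: C, bond orders sum to 4 (valence 4) → 0 H
  atom 6: Cl (halogen, monovalent) → 0 H
  atom 7: C, bond orders sum to 4 (valence 4) → 0 H
  atom 8: S, bond orders sum to 1 (valence 2) → 1 H
  atom 9: C, bond orders sum to 4 (valence 4) → 0 H
  atom 10: C, bond orders sum to 1 (valence 4) → 3 H
  atom 11: C, bond orders sum to 4 (valence 4) → 0 H
  atom 12: N, bond orders sum to 3 (valence 3) → 0 H
  atom 13: C, bond orders sum to 2 (valence 4) → 2 H
  atom 14: C, bond orders sum to 1 (valence 4) → 3 H
Totals → C:10, H:12, Cl:1, N:1, O:1, S:1.

C10H12ClNOS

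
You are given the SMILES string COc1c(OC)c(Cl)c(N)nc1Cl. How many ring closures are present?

1

In SMILES, each pair of matching ring-closure digits denotes one ring-closing bond; the number of such bonds equals the number of independent rings.
Ring-closure bonds here: 1.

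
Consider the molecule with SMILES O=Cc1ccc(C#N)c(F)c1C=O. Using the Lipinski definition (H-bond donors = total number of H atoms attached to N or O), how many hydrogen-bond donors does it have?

Donors: find every N or O and count the H atoms it carries.
  atom 1 (O): bond orders sum to 2 → 0 H
  atom 8 (N): bond orders sum to 3 → 0 H
  atom 13 (O): bond orders sum to 2 → 0 H
Lipinski HBD = 0.

0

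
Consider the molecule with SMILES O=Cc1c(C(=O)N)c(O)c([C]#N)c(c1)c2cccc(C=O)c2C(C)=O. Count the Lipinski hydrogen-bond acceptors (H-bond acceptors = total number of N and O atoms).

N atoms: 2; O atoms: 5.
Lipinski HBA = 2 + 5 = 7.

7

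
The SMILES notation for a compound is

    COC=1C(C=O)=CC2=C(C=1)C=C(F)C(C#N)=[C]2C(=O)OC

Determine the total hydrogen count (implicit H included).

10

Walk through each heavy atom and fill implicit hydrogens from standard valence (C 4, N 3, O 2, S 2, halogen 1):
  atom 1: C, bond orders sum to 1 (valence 4) → 3 H
  atom 2: O, bond orders sum to 2 (valence 2) → 0 H
  atom 3: C, bond orders sum to 4 (valence 4) → 0 H
  atom 4: C, bond orders sum to 4 (valence 4) → 0 H
  atom 5: C, bond orders sum to 3 (valence 4) → 1 H
  atom 6: O, bond orders sum to 2 (valence 2) → 0 H
  atom 7: C, bond orders sum to 3 (valence 4) → 1 H
  atom 8: C, bond orders sum to 4 (valence 4) → 0 H
  atom 9: C, bond orders sum to 4 (valence 4) → 0 H
  atom 10: C, bond orders sum to 3 (valence 4) → 1 H
  atom 11: C, bond orders sum to 3 (valence 4) → 1 H
  atom 12: C, bond orders sum to 4 (valence 4) → 0 H
  atom 13: F (halogen, monovalent) → 0 H
  atom 14: C, bond orders sum to 4 (valence 4) → 0 H
  atom 15: C, bond orders sum to 4 (valence 4) → 0 H
  atom 16: N, bond orders sum to 3 (valence 3) → 0 H
  atom 17: C with explicit H count 0
  atom 18: C, bond orders sum to 4 (valence 4) → 0 H
  atom 19: O, bond orders sum to 2 (valence 2) → 0 H
  atom 20: O, bond orders sum to 2 (valence 2) → 0 H
  atom 21: C, bond orders sum to 1 (valence 4) → 3 H
Total hydrogens: 10.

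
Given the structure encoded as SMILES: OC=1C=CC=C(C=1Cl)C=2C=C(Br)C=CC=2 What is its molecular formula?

C12H8BrClO

Walk through each heavy atom and fill implicit hydrogens from standard valence (C 4, N 3, O 2, S 2, halogen 1):
  atom 1: O, bond orders sum to 1 (valence 2) → 1 H
  atom 2: C, bond orders sum to 4 (valence 4) → 0 H
  atom 3: C, bond orders sum to 3 (valence 4) → 1 H
  atom 4: C, bond orders sum to 3 (valence 4) → 1 H
  atom 5: C, bond orders sum to 3 (valence 4) → 1 H
  atom 6: C, bond orders sum to 4 (valence 4) → 0 H
  atom 7: C, bond orders sum to 4 (valence 4) → 0 H
  atom 8: Cl (halogen, monovalent) → 0 H
  atom 9: C, bond orders sum to 4 (valence 4) → 0 H
  atom 10: C, bond orders sum to 3 (valence 4) → 1 H
  atom 11: C, bond orders sum to 4 (valence 4) → 0 H
  atom 12: Br (halogen, monovalent) → 0 H
  atom 13: C, bond orders sum to 3 (valence 4) → 1 H
  atom 14: C, bond orders sum to 3 (valence 4) → 1 H
  atom 15: C, bond orders sum to 3 (valence 4) → 1 H
Totals → C:12, H:8, Br:1, Cl:1, O:1.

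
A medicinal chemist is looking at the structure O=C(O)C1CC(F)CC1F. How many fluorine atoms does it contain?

Scan the SMILES for F atoms (remember two-letter symbols like Cl and Br are single atoms).
Fluorine count: 2.

2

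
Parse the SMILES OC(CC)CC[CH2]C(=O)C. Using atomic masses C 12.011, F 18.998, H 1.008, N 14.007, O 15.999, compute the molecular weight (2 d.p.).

First, the molecular formula is C8H16O2 (counting implicit H from valence).
  C: 8 × 12.011 = 96.088
  H: 16 × 1.008 = 16.128
  O: 2 × 15.999 = 31.998
Sum: 8×12.011 + 16×1.008 + 2×15.999 = 144.214 → 144.21 g/mol.

144.21 g/mol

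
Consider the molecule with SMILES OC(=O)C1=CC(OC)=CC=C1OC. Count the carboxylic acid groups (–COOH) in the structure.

1

The carboxylic acid motif appears at heavy-atom position 2 in the SMILES.
Other groups present: 2 ether.
Carboxylic acid count: 1.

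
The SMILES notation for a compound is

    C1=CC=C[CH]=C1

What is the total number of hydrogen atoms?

Walk through each heavy atom and fill implicit hydrogens from standard valence (C 4, N 3, O 2, S 2, halogen 1):
  atom 1: C, bond orders sum to 3 (valence 4) → 1 H
  atom 2: C, bond orders sum to 3 (valence 4) → 1 H
  atom 3: C, bond orders sum to 3 (valence 4) → 1 H
  atom 4: C, bond orders sum to 3 (valence 4) → 1 H
  atom 5: C with explicit H count 1
  atom 6: C, bond orders sum to 3 (valence 4) → 1 H
Total hydrogens: 6.

6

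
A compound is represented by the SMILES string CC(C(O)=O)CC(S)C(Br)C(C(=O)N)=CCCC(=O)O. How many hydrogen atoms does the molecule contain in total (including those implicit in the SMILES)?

Walk through each heavy atom and fill implicit hydrogens from standard valence (C 4, N 3, O 2, S 2, halogen 1):
  atom 1: C, bond orders sum to 1 (valence 4) → 3 H
  atom 2: C, bond orders sum to 3 (valence 4) → 1 H
  atom 3: C, bond orders sum to 4 (valence 4) → 0 H
  atom 4: O, bond orders sum to 1 (valence 2) → 1 H
  atom 5: O, bond orders sum to 2 (valence 2) → 0 H
  atom 6: C, bond orders sum to 2 (valence 4) → 2 H
  atom 7: C, bond orders sum to 3 (valence 4) → 1 H
  atom 8: S, bond orders sum to 1 (valence 2) → 1 H
  atom 9: C, bond orders sum to 3 (valence 4) → 1 H
  atom 10: Br (halogen, monovalent) → 0 H
  atom 11: C, bond orders sum to 4 (valence 4) → 0 H
  atom 12: C, bond orders sum to 4 (valence 4) → 0 H
  atom 13: O, bond orders sum to 2 (valence 2) → 0 H
  atom 14: N, bond orders sum to 1 (valence 3) → 2 H
  atom 15: C, bond orders sum to 3 (valence 4) → 1 H
  atom 16: C, bond orders sum to 2 (valence 4) → 2 H
  atom 17: C, bond orders sum to 2 (valence 4) → 2 H
  atom 18: C, bond orders sum to 4 (valence 4) → 0 H
  atom 19: O, bond orders sum to 2 (valence 2) → 0 H
  atom 20: O, bond orders sum to 1 (valence 2) → 1 H
Total hydrogens: 18.

18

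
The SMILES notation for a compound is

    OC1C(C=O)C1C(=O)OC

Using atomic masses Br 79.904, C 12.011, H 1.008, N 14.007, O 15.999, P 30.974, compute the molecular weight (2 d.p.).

144.13 g/mol

First, the molecular formula is C6H8O4 (counting implicit H from valence).
  C: 6 × 12.011 = 72.066
  H: 8 × 1.008 = 8.064
  O: 4 × 15.999 = 63.996
Sum: 6×12.011 + 8×1.008 + 4×15.999 = 144.126 → 144.13 g/mol.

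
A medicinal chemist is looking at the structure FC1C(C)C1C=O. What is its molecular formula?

C5H7FO

Walk through each heavy atom and fill implicit hydrogens from standard valence (C 4, N 3, O 2, S 2, halogen 1):
  atom 1: F (halogen, monovalent) → 0 H
  atom 2: C, bond orders sum to 3 (valence 4) → 1 H
  atom 3: C, bond orders sum to 3 (valence 4) → 1 H
  atom 4: C, bond orders sum to 1 (valence 4) → 3 H
  atom 5: C, bond orders sum to 3 (valence 4) → 1 H
  atom 6: C, bond orders sum to 3 (valence 4) → 1 H
  atom 7: O, bond orders sum to 2 (valence 2) → 0 H
Totals → C:5, H:7, F:1, O:1.
In Hill order: C5H7FO.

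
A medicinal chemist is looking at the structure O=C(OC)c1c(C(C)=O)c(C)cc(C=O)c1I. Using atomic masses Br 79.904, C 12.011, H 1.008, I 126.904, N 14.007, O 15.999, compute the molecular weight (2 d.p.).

First, the molecular formula is C12H11IO4 (counting implicit H from valence).
  C: 12 × 12.011 = 144.132
  H: 11 × 1.008 = 11.088
  I: 1 × 126.904 = 126.904
  O: 4 × 15.999 = 63.996
Sum: 12×12.011 + 11×1.008 + 1×126.904 + 4×15.999 = 346.120 → 346.12 g/mol.

346.12 g/mol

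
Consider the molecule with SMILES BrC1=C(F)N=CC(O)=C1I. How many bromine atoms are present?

Scan the SMILES for Br atoms (remember two-letter symbols like Cl and Br are single atoms).
Bromine count: 1.

1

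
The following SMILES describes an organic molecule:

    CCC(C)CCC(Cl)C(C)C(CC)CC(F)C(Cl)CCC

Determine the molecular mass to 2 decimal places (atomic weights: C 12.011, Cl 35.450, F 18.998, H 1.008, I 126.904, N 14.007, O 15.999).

341.38 g/mol

First, the molecular formula is C18H35Cl2F (counting implicit H from valence).
  C: 18 × 12.011 = 216.198
  Cl: 2 × 35.450 = 70.900
  F: 1 × 18.998 = 18.998
  H: 35 × 1.008 = 35.280
Sum: 18×12.011 + 2×35.450 + 1×18.998 + 35×1.008 = 341.376 → 341.38 g/mol.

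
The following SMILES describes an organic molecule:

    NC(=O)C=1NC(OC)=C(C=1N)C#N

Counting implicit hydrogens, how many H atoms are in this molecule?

8

Walk through each heavy atom and fill implicit hydrogens from standard valence (C 4, N 3, O 2, S 2, halogen 1):
  atom 1: N, bond orders sum to 1 (valence 3) → 2 H
  atom 2: C, bond orders sum to 4 (valence 4) → 0 H
  atom 3: O, bond orders sum to 2 (valence 2) → 0 H
  atom 4: C, bond orders sum to 4 (valence 4) → 0 H
  atom 5: N, bond orders sum to 2 (valence 3) → 1 H
  atom 6: C, bond orders sum to 4 (valence 4) → 0 H
  atom 7: O, bond orders sum to 2 (valence 2) → 0 H
  atom 8: C, bond orders sum to 1 (valence 4) → 3 H
  atom 9: C, bond orders sum to 4 (valence 4) → 0 H
  atom 10: C, bond orders sum to 4 (valence 4) → 0 H
  atom 11: N, bond orders sum to 1 (valence 3) → 2 H
  atom 12: C, bond orders sum to 4 (valence 4) → 0 H
  atom 13: N, bond orders sum to 3 (valence 3) → 0 H
Total hydrogens: 8.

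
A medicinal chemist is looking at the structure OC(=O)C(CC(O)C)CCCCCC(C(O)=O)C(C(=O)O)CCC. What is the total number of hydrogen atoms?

Walk through each heavy atom and fill implicit hydrogens from standard valence (C 4, N 3, O 2, S 2, halogen 1):
  atom 1: O, bond orders sum to 1 (valence 2) → 1 H
  atom 2: C, bond orders sum to 4 (valence 4) → 0 H
  atom 3: O, bond orders sum to 2 (valence 2) → 0 H
  atom 4: C, bond orders sum to 3 (valence 4) → 1 H
  atom 5: C, bond orders sum to 2 (valence 4) → 2 H
  atom 6: C, bond orders sum to 3 (valence 4) → 1 H
  atom 7: O, bond orders sum to 1 (valence 2) → 1 H
  atom 8: C, bond orders sum to 1 (valence 4) → 3 H
  atom 9: C, bond orders sum to 2 (valence 4) → 2 H
  atom 10: C, bond orders sum to 2 (valence 4) → 2 H
  atom 11: C, bond orders sum to 2 (valence 4) → 2 H
  atom 12: C, bond orders sum to 2 (valence 4) → 2 H
  atom 13: C, bond orders sum to 2 (valence 4) → 2 H
  atom 14: C, bond orders sum to 3 (valence 4) → 1 H
  atom 15: C, bond orders sum to 4 (valence 4) → 0 H
  atom 16: O, bond orders sum to 1 (valence 2) → 1 H
  atom 17: O, bond orders sum to 2 (valence 2) → 0 H
  atom 18: C, bond orders sum to 3 (valence 4) → 1 H
  atom 19: C, bond orders sum to 4 (valence 4) → 0 H
  atom 20: O, bond orders sum to 2 (valence 2) → 0 H
  atom 21: O, bond orders sum to 1 (valence 2) → 1 H
  atom 22: C, bond orders sum to 2 (valence 4) → 2 H
  atom 23: C, bond orders sum to 2 (valence 4) → 2 H
  atom 24: C, bond orders sum to 1 (valence 4) → 3 H
Total hydrogens: 30.

30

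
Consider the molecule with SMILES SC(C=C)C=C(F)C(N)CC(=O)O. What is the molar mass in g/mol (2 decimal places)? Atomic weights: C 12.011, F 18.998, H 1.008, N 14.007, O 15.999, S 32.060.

First, the molecular formula is C8H12FNO2S (counting implicit H from valence).
  C: 8 × 12.011 = 96.088
  F: 1 × 18.998 = 18.998
  H: 12 × 1.008 = 12.096
  N: 1 × 14.007 = 14.007
  O: 2 × 15.999 = 31.998
  S: 1 × 32.060 = 32.060
Sum: 8×12.011 + 1×18.998 + 12×1.008 + 1×14.007 + 2×15.999 + 1×32.060 = 205.247 → 205.25 g/mol.

205.25 g/mol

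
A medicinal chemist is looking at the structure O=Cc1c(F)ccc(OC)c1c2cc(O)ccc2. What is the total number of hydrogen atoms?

Walk through each heavy atom and fill implicit hydrogens from standard valence (C 4, N 3, O 2, S 2, halogen 1); for lowercase aromatic atoms, an aromatic c carries 1 H when it has two neighbours and 0 H with three, and aromatic n carries 0 H:
  atom 1: O, bond orders sum to 2 (valence 2) → 0 H
  atom 2: C, bond orders sum to 3 (valence 4) → 1 H
  atom 3: aromatic c, 3 neighbours → 0 H
  atom 4: aromatic c, 3 neighbours → 0 H
  atom 5: F (halogen, monovalent) → 0 H
  atom 6: aromatic c, 2 neighbours → 1 H
  atom 7: aromatic c, 2 neighbours → 1 H
  atom 8: aromatic c, 3 neighbours → 0 H
  atom 9: O, bond orders sum to 2 (valence 2) → 0 H
  atom 10: C, bond orders sum to 1 (valence 4) → 3 H
  atom 11: aromatic c, 3 neighbours → 0 H
  atom 12: aromatic c, 3 neighbours → 0 H
  atom 13: aromatic c, 2 neighbours → 1 H
  atom 14: aromatic c, 3 neighbours → 0 H
  atom 15: O, bond orders sum to 1 (valence 2) → 1 H
  atom 16: aromatic c, 2 neighbours → 1 H
  atom 17: aromatic c, 2 neighbours → 1 H
  atom 18: aromatic c, 2 neighbours → 1 H
Total hydrogens: 11.

11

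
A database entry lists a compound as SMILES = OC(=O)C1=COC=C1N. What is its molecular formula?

Walk through each heavy atom and fill implicit hydrogens from standard valence (C 4, N 3, O 2, S 2, halogen 1):
  atom 1: O, bond orders sum to 1 (valence 2) → 1 H
  atom 2: C, bond orders sum to 4 (valence 4) → 0 H
  atom 3: O, bond orders sum to 2 (valence 2) → 0 H
  atom 4: C, bond orders sum to 4 (valence 4) → 0 H
  atom 5: C, bond orders sum to 3 (valence 4) → 1 H
  atom 6: O, bond orders sum to 2 (valence 2) → 0 H
  atom 7: C, bond orders sum to 3 (valence 4) → 1 H
  atom 8: C, bond orders sum to 4 (valence 4) → 0 H
  atom 9: N, bond orders sum to 1 (valence 3) → 2 H
Totals → C:5, H:5, N:1, O:3.
In Hill order: C5H5NO3.

C5H5NO3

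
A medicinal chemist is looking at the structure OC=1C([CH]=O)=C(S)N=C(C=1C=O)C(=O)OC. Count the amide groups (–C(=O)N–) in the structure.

Scan the SMILES for the amide motif — none present.
Groups that are present: 2 aldehyde, 1 ester, 1 hydroxyl, 1 thiol.

0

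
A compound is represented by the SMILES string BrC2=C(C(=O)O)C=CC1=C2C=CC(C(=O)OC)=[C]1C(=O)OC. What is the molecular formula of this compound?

C15H11BrO6

Walk through each heavy atom and fill implicit hydrogens from standard valence (C 4, N 3, O 2, S 2, halogen 1):
  atom 1: Br (halogen, monovalent) → 0 H
  atom 2: C, bond orders sum to 4 (valence 4) → 0 H
  atom 3: C, bond orders sum to 4 (valence 4) → 0 H
  atom 4: C, bond orders sum to 4 (valence 4) → 0 H
  atom 5: O, bond orders sum to 2 (valence 2) → 0 H
  atom 6: O, bond orders sum to 1 (valence 2) → 1 H
  atom 7: C, bond orders sum to 3 (valence 4) → 1 H
  atom 8: C, bond orders sum to 3 (valence 4) → 1 H
  atom 9: C, bond orders sum to 4 (valence 4) → 0 H
  atom 10: C, bond orders sum to 4 (valence 4) → 0 H
  atom 11: C, bond orders sum to 3 (valence 4) → 1 H
  atom 12: C, bond orders sum to 3 (valence 4) → 1 H
  atom 13: C, bond orders sum to 4 (valence 4) → 0 H
  atom 14: C, bond orders sum to 4 (valence 4) → 0 H
  atom 15: O, bond orders sum to 2 (valence 2) → 0 H
  atom 16: O, bond orders sum to 2 (valence 2) → 0 H
  atom 17: C, bond orders sum to 1 (valence 4) → 3 H
  atom 18: C with explicit H count 0
  atom 19: C, bond orders sum to 4 (valence 4) → 0 H
  atom 20: O, bond orders sum to 2 (valence 2) → 0 H
  atom 21: O, bond orders sum to 2 (valence 2) → 0 H
  atom 22: C, bond orders sum to 1 (valence 4) → 3 H
Totals → C:15, H:11, Br:1, O:6.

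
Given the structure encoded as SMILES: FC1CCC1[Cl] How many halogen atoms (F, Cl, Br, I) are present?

Halogen atoms appear at heavy-atom positions 1, 6 (1×Cl, 1×F).
Halogen count: 2.

2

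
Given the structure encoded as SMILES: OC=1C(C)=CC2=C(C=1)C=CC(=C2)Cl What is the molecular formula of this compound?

Walk through each heavy atom and fill implicit hydrogens from standard valence (C 4, N 3, O 2, S 2, halogen 1):
  atom 1: O, bond orders sum to 1 (valence 2) → 1 H
  atom 2: C, bond orders sum to 4 (valence 4) → 0 H
  atom 3: C, bond orders sum to 4 (valence 4) → 0 H
  atom 4: C, bond orders sum to 1 (valence 4) → 3 H
  atom 5: C, bond orders sum to 3 (valence 4) → 1 H
  atom 6: C, bond orders sum to 4 (valence 4) → 0 H
  atom 7: C, bond orders sum to 4 (valence 4) → 0 H
  atom 8: C, bond orders sum to 3 (valence 4) → 1 H
  atom 9: C, bond orders sum to 3 (valence 4) → 1 H
  atom 10: C, bond orders sum to 3 (valence 4) → 1 H
  atom 11: C, bond orders sum to 4 (valence 4) → 0 H
  atom 12: C, bond orders sum to 3 (valence 4) → 1 H
  atom 13: Cl (halogen, monovalent) → 0 H
Totals → C:11, H:9, Cl:1, O:1.

C11H9ClO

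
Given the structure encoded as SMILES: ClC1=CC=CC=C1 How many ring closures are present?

1

In SMILES, each pair of matching ring-closure digits denotes one ring-closing bond; the number of such bonds equals the number of independent rings.
Ring-closure bonds here: 1.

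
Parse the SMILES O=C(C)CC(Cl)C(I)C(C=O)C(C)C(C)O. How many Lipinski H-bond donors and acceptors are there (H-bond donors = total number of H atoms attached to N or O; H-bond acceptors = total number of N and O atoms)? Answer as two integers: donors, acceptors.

Donors: find every N or O and count the H atoms it carries.
  atom 1 (O): bond orders sum to 2 → 0 H
  atom 11 (O): bond orders sum to 2 → 0 H
  atom 16 (O): bond orders sum to 1 → 1 H
Lipinski HBD = 1.
Acceptors: N atoms = 0, O atoms = 3 → HBA = 3.

1, 3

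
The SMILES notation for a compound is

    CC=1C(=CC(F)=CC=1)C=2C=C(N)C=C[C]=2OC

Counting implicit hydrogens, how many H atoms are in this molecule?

Walk through each heavy atom and fill implicit hydrogens from standard valence (C 4, N 3, O 2, S 2, halogen 1):
  atom 1: C, bond orders sum to 1 (valence 4) → 3 H
  atom 2: C, bond orders sum to 4 (valence 4) → 0 H
  atom 3: C, bond orders sum to 4 (valence 4) → 0 H
  atom 4: C, bond orders sum to 3 (valence 4) → 1 H
  atom 5: C, bond orders sum to 4 (valence 4) → 0 H
  atom 6: F (halogen, monovalent) → 0 H
  atom 7: C, bond orders sum to 3 (valence 4) → 1 H
  atom 8: C, bond orders sum to 3 (valence 4) → 1 H
  atom 9: C, bond orders sum to 4 (valence 4) → 0 H
  atom 10: C, bond orders sum to 3 (valence 4) → 1 H
  atom 11: C, bond orders sum to 4 (valence 4) → 0 H
  atom 12: N, bond orders sum to 1 (valence 3) → 2 H
  atom 13: C, bond orders sum to 3 (valence 4) → 1 H
  atom 14: C, bond orders sum to 3 (valence 4) → 1 H
  atom 15: C with explicit H count 0
  atom 16: O, bond orders sum to 2 (valence 2) → 0 H
  atom 17: C, bond orders sum to 1 (valence 4) → 3 H
Total hydrogens: 14.

14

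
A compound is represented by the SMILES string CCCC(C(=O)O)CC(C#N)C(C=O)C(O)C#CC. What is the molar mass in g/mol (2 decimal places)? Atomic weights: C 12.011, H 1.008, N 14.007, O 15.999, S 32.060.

First, the molecular formula is C14H19NO4 (counting implicit H from valence).
  C: 14 × 12.011 = 168.154
  H: 19 × 1.008 = 19.152
  N: 1 × 14.007 = 14.007
  O: 4 × 15.999 = 63.996
Sum: 14×12.011 + 19×1.008 + 1×14.007 + 4×15.999 = 265.309 → 265.31 g/mol.

265.31 g/mol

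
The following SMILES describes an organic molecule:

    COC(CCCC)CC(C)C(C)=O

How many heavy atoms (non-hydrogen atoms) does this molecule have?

13

Every atom symbol written in the SMILES (organic subset) is one heavy atom; implicit H are not written.
Heavy atoms by element → C:11, O:2.
Total: 13.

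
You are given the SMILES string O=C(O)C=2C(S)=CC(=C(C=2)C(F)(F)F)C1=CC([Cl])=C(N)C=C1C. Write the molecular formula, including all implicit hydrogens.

C15H11ClF3NO2S

Walk through each heavy atom and fill implicit hydrogens from standard valence (C 4, N 3, O 2, S 2, halogen 1):
  atom 1: O, bond orders sum to 2 (valence 2) → 0 H
  atom 2: C, bond orders sum to 4 (valence 4) → 0 H
  atom 3: O, bond orders sum to 1 (valence 2) → 1 H
  atom 4: C, bond orders sum to 4 (valence 4) → 0 H
  atom 5: C, bond orders sum to 4 (valence 4) → 0 H
  atom 6: S, bond orders sum to 1 (valence 2) → 1 H
  atom 7: C, bond orders sum to 3 (valence 4) → 1 H
  atom 8: C, bond orders sum to 4 (valence 4) → 0 H
  atom 9: C, bond orders sum to 4 (valence 4) → 0 H
  atom 10: C, bond orders sum to 3 (valence 4) → 1 H
  atom 11: C, bond orders sum to 4 (valence 4) → 0 H
  atom 12: F (halogen, monovalent) → 0 H
  atom 13: F (halogen, monovalent) → 0 H
  atom 14: F (halogen, monovalent) → 0 H
  atom 15: C, bond orders sum to 4 (valence 4) → 0 H
  atom 16: C, bond orders sum to 3 (valence 4) → 1 H
  atom 17: C, bond orders sum to 4 (valence 4) → 0 H
  atom 18: Cl with explicit H count 0
  atom 19: C, bond orders sum to 4 (valence 4) → 0 H
  atom 20: N, bond orders sum to 1 (valence 3) → 2 H
  atom 21: C, bond orders sum to 3 (valence 4) → 1 H
  atom 22: C, bond orders sum to 4 (valence 4) → 0 H
  atom 23: C, bond orders sum to 1 (valence 4) → 3 H
Totals → C:15, H:11, Cl:1, F:3, N:1, O:2, S:1.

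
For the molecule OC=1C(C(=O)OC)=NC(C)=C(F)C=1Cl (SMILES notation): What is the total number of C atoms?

Count every carbon token in the SMILES (each C, including those in ring-closure positions and inside branches).
Carbon count: 8.

8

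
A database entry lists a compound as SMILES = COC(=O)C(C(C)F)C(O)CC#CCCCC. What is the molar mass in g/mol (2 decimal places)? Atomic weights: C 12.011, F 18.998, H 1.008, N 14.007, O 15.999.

First, the molecular formula is C13H21FO3 (counting implicit H from valence).
  C: 13 × 12.011 = 156.143
  F: 1 × 18.998 = 18.998
  H: 21 × 1.008 = 21.168
  O: 3 × 15.999 = 47.997
Sum: 13×12.011 + 1×18.998 + 21×1.008 + 3×15.999 = 244.306 → 244.31 g/mol.

244.31 g/mol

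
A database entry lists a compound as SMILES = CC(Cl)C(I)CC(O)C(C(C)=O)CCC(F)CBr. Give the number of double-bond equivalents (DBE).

1

Molecular formula: C12H20BrClFIO2.
DoU = (2C + 2 + N − H − X) / 2, where X is the halogen count and O/S are ignored.
    = (2·12 + 2 + 0 − 20 − 4) / 2 = 2 / 2 = 1.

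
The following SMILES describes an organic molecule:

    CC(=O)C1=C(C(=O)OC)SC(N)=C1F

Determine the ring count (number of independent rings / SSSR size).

In SMILES, each pair of matching ring-closure digits denotes one ring-closing bond; the number of such bonds equals the number of independent rings.
Ring-closure bonds here: 1.

1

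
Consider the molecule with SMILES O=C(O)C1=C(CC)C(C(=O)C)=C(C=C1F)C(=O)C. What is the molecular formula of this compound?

C13H13FO4

Walk through each heavy atom and fill implicit hydrogens from standard valence (C 4, N 3, O 2, S 2, halogen 1):
  atom 1: O, bond orders sum to 2 (valence 2) → 0 H
  atom 2: C, bond orders sum to 4 (valence 4) → 0 H
  atom 3: O, bond orders sum to 1 (valence 2) → 1 H
  atom 4: C, bond orders sum to 4 (valence 4) → 0 H
  atom 5: C, bond orders sum to 4 (valence 4) → 0 H
  atom 6: C, bond orders sum to 2 (valence 4) → 2 H
  atom 7: C, bond orders sum to 1 (valence 4) → 3 H
  atom 8: C, bond orders sum to 4 (valence 4) → 0 H
  atom 9: C, bond orders sum to 4 (valence 4) → 0 H
  atom 10: O, bond orders sum to 2 (valence 2) → 0 H
  atom 11: C, bond orders sum to 1 (valence 4) → 3 H
  atom 12: C, bond orders sum to 4 (valence 4) → 0 H
  atom 13: C, bond orders sum to 3 (valence 4) → 1 H
  atom 14: C, bond orders sum to 4 (valence 4) → 0 H
  atom 15: F (halogen, monovalent) → 0 H
  atom 16: C, bond orders sum to 4 (valence 4) → 0 H
  atom 17: O, bond orders sum to 2 (valence 2) → 0 H
  atom 18: C, bond orders sum to 1 (valence 4) → 3 H
Totals → C:13, H:13, F:1, O:4.
In Hill order: C13H13FO4.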